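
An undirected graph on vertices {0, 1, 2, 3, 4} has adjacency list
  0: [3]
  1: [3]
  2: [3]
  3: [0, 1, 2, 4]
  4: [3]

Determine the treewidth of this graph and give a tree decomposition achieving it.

The largest bag has 2 vertices, giving width 1; this decomposition certifies tw(G) ≤ 1. Any graph with an edge has treewidth ≥ 1, and G has the edge 1–3. Therefore the treewidth is 1.

Treewidth 1.
One optimal decomposition is:
Bags: B1 = {1, 3}  B2 = {0, 3}  B3 = {2, 3}  B4 = {3, 4}
Tree: B1–B2, B1–B3, B2–B4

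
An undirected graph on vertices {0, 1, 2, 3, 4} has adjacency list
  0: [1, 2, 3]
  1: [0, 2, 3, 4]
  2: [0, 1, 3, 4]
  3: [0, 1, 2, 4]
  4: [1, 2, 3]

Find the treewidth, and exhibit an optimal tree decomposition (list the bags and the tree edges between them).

The largest bag has 4 vertices, giving width 3; this decomposition certifies tw(G) ≤ 3. On the other hand G contains the 4-clique {0, 1, 2, 3}. A clique must lie in a single bag of any decomposition, so no decomposition can have width below 3. The upper and lower bounds meet at 3, so that is the treewidth.

Treewidth 3.
One such decomposition:
Bags: B1 = {0, 1, 2, 3}  B2 = {1, 2, 3, 4}
Tree: B1–B2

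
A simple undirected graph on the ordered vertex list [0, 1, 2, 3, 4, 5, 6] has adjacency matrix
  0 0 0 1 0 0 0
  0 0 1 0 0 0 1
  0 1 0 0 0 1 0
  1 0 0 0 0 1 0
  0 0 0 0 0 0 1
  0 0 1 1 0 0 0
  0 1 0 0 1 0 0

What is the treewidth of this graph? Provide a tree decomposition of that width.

Every bag has size at most 2, so the width is 2 − 1 = 1 and tw(G) ≤ 1. G has an edge, so its treewidth is at least 1. Hence tw(G) = 1 exactly.

Treewidth 1.
One such decomposition:
Bags: B1 = {0, 3}  B2 = {3, 5}  B3 = {2, 5}  B4 = {1, 2}  B5 = {1, 6}  B6 = {4, 6}
Tree: B1–B2, B2–B3, B3–B4, B4–B5, B5–B6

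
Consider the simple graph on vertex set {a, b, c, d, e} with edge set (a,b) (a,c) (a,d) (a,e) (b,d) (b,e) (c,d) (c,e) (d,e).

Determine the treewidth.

A width-3 tree decomposition is:
Bags: B1 = {a, c, d, e}  B2 = {a, b, d, e}
Tree: B1–B2
The largest bag has 4 vertices, giving width 3; this decomposition certifies tw(G) ≤ 3. On the other hand G contains the 4-clique {a, c, d, e}. A clique must lie in a single bag of any decomposition, so no decomposition can have width below 3. Combining the bounds, tw(G) = 3.

3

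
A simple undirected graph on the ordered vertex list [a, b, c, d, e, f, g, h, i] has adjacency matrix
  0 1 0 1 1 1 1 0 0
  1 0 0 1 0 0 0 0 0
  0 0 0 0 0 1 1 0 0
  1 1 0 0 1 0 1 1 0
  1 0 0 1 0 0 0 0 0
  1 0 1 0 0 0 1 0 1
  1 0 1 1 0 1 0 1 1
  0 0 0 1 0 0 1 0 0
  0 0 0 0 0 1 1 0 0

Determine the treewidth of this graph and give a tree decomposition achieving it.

Every bag has size at most 3, so the width is 3 − 1 = 2 and tw(G) ≤ 2. For the lower bound, the 3 vertices {d, g, h} are pairwise adjacent, and any tree decomposition puts a clique entirely inside one bag — forcing width ≥ 2. Combining the bounds, tw(G) = 2.

Treewidth 2.
Bags: B1 = {a, d, g}  B2 = {a, d, e}  B3 = {d, g, h}  B4 = {a, b, d}  B5 = {a, f, g}  B6 = {c, f, g}  B7 = {f, g, i}
Tree: B1–B2, B1–B3, B2–B4, B1–B5, B5–B6, B5–B7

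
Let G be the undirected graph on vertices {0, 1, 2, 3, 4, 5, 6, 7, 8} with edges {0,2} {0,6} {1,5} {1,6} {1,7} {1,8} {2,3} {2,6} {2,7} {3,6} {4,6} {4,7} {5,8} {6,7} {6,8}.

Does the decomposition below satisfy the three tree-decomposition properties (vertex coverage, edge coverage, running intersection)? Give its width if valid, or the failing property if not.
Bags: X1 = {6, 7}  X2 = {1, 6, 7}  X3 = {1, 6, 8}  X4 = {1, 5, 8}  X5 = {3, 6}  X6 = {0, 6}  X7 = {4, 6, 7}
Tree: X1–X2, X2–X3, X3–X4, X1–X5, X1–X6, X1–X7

A tree decomposition must satisfy three properties: every vertex lies in some bag; for every edge, both endpoints lie together in some bag; and for every vertex, the bags containing it form a connected subtree. Here vertex 2 appears in no bag, so the decomposition is invalid.

No — vertex 2 appears in no bag.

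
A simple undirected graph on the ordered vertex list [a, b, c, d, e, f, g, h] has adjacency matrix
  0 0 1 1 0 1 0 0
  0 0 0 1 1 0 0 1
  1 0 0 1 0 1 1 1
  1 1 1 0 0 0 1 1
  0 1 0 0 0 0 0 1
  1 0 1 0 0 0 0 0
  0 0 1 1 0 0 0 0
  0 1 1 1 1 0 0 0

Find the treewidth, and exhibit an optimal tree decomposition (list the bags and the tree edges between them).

Every bag has size at most 3, so the width is 3 − 1 = 2 and tw(G) ≤ 2. On the other hand G contains the 3-clique {c, d, g}. A clique must lie in a single bag of any decomposition, so no decomposition can have width below 2. Therefore the treewidth is 2.

Treewidth 2.
One such decomposition:
Bags: B1 = {c, d, h}  B2 = {a, c, d}  B3 = {b, d, h}  B4 = {b, e, h}  B5 = {a, c, f}  B6 = {c, d, g}
Tree: B1–B2, B1–B3, B3–B4, B2–B5, B2–B6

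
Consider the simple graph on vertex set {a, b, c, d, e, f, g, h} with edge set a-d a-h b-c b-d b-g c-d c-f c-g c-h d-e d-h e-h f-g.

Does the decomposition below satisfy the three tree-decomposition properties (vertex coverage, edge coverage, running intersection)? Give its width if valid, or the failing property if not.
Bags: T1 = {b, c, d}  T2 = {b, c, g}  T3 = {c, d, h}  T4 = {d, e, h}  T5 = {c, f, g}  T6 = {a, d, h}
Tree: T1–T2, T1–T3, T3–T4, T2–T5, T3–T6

Yes; width 2.

Checking the three conditions: (i) the bags cover all of {a, b, c, d, e, f, g, h}; (ii) for each edge, some bag contains both endpoints; (iii) the bags containing any fixed vertex form a subtree. All hold, so the decomposition is valid with width 3 − 1 = 2.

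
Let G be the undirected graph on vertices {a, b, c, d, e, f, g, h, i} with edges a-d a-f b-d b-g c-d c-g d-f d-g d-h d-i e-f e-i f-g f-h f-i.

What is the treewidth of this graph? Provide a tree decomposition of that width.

Treewidth 2.
One such decomposition:
Bags: B1 = {d, f, g}  B2 = {d, f, i}  B3 = {a, d, f}  B4 = {d, f, h}  B5 = {b, d, g}  B6 = {c, d, g}  B7 = {e, f, i}
Tree: B1–B2, B1–B3, B1–B4, B1–B5, B1–B6, B2–B7

The largest bag has 3 vertices, giving width 2; this decomposition certifies tw(G) ≤ 2. For the lower bound, the 3 vertices {c, d, g} are pairwise adjacent, and any tree decomposition puts a clique entirely inside one bag — forcing width ≥ 2. Hence tw(G) = 2 exactly.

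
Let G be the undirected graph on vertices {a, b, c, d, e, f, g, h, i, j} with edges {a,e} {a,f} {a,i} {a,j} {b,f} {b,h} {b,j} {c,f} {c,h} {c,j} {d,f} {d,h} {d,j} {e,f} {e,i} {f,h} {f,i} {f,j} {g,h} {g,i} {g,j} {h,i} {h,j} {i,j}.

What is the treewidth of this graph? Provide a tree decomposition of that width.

Each bag holds 4 vertices, so the decomposition has width 3, which upper-bounds the treewidth. Conversely, {g, h, i, j} is a clique of size 4, and the vertices of any clique must share a bag in every tree decomposition; so some bag has ≥ 4 vertices and tw(G) ≥ 3. Therefore the treewidth is 3.

Treewidth 3.
One optimal decomposition is:
Bags: B1 = {f, h, i, j}  B2 = {d, f, h, j}  B3 = {g, h, i, j}  B4 = {a, f, i, j}  B5 = {b, f, h, j}  B6 = {a, e, f, i}  B7 = {c, f, h, j}
Tree: B1–B2, B1–B3, B1–B4, B1–B5, B4–B6, B1–B7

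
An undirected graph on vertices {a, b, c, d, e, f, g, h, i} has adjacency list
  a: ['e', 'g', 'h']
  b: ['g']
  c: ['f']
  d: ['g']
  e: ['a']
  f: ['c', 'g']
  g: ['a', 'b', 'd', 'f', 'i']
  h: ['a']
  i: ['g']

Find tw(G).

1

A width-1 tree decomposition is:
Bags: B1 = {a, g}  B2 = {b, g}  B3 = {a, e}  B4 = {g, i}  B5 = {f, g}  B6 = {a, h}  B7 = {d, g}  B8 = {c, f}
Tree: B1–B2, B1–B3, B1–B4, B2–B5, B1–B6, B2–B7, B5–B8
Each bag holds 2 vertices, so the decomposition has width 1, which upper-bounds the treewidth. Since G has at least one edge (e.g. a–g), it is not an edgeless graph, so tw(G) ≥ 1. Hence tw(G) = 1 exactly.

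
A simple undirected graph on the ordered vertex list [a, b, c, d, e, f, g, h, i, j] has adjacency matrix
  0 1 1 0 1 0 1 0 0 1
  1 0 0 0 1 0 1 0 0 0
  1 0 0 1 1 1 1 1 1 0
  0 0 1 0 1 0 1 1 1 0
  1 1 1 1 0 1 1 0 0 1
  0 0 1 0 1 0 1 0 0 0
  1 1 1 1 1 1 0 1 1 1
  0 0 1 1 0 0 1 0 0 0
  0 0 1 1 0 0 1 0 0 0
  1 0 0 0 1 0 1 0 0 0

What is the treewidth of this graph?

A width-3 tree decomposition is:
Bags: B1 = {c, d, e, g}  B2 = {a, c, e, g}  B3 = {a, b, e, g}  B4 = {a, e, g, j}  B5 = {c, e, f, g}  B6 = {c, d, g, i}  B7 = {c, d, g, h}
Tree: B1–B2, B2–B3, B2–B4, B1–B5, B1–B6, B1–B7
Every bag has size at most 4, so the width is 4 − 1 = 3 and tw(G) ≤ 3. Conversely, {a, e, g, j} is a clique of size 4, and the vertices of any clique must share a bag in every tree decomposition; so some bag has ≥ 4 vertices and tw(G) ≥ 3. The upper and lower bounds meet at 3, so that is the treewidth.

3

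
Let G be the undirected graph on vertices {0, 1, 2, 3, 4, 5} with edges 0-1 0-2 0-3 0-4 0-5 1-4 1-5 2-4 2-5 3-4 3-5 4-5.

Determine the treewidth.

A width-3 tree decomposition is:
Bags: B1 = {0, 3, 4, 5}  B2 = {0, 2, 4, 5}  B3 = {0, 1, 4, 5}
Tree: B1–B2, B2–B3
Every bag has size at most 4, so the width is 4 − 1 = 3 and tw(G) ≤ 3. Conversely, {0, 1, 4, 5} is a clique of size 4, and the vertices of any clique must share a bag in every tree decomposition; so some bag has ≥ 4 vertices and tw(G) ≥ 3. Combining the bounds, tw(G) = 3.

3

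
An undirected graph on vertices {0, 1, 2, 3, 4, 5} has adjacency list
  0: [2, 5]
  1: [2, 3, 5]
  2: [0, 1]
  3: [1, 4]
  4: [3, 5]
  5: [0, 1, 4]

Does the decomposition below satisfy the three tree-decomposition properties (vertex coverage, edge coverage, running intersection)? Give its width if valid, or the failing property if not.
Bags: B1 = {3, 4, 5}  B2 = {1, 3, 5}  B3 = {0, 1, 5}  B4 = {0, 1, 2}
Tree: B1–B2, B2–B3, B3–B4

Checking the three conditions: (i) the bags cover all of {0, 1, 2, 3, 4, 5}; (ii) for each edge, some bag contains both endpoints; (iii) the bags containing any fixed vertex form a subtree. All hold, so the decomposition is valid with width 3 − 1 = 2.

Yes; width 2.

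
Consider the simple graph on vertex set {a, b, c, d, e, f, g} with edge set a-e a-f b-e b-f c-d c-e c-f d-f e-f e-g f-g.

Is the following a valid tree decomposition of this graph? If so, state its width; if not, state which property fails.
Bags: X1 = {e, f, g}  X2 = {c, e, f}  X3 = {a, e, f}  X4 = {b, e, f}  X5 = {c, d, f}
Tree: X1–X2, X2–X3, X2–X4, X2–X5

Every vertex of G appears in some bag (union = {a, b, c, d, e, f, g}); every edge is covered by a bag; and for each vertex v the set of bags containing v is connected in the bag tree. The decomposition is therefore valid. The largest bag has 3 vertices, so the width is 2.

Yes; width 2.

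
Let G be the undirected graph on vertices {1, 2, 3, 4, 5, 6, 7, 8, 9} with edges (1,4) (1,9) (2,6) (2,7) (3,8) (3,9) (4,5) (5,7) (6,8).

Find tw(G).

2

A width-2 tree decomposition is:
Bags: B1 = {1, 4, 5}  B2 = {1, 5, 9}  B3 = {3, 5, 9}  B4 = {3, 5, 8}  B5 = {5, 6, 8}  B6 = {2, 5, 6}  B7 = {2, 5, 7}
Tree: B1–B2, B2–B3, B3–B4, B4–B5, B5–B6, B6–B7
Each bag holds 3 vertices, so the decomposition has width 2, which upper-bounds the treewidth. Since 5–4–1–9–3–8–6–2–7–5 is a cycle in G, G is not acyclic. Forests are exactly the graphs of treewidth ≤ 1, so tw(G) ≥ 2. The upper and lower bounds meet at 2, so that is the treewidth.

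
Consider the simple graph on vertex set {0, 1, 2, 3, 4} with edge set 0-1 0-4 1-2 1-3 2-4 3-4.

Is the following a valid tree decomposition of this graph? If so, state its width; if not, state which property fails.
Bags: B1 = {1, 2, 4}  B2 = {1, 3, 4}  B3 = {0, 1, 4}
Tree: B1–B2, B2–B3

Yes; width 2.

Every vertex of G appears in some bag (union = {0, 1, 2, 3, 4}); every edge is covered by a bag; and for each vertex v the set of bags containing v is connected in the bag tree. The decomposition is therefore valid. The largest bag has 3 vertices, so the width is 2.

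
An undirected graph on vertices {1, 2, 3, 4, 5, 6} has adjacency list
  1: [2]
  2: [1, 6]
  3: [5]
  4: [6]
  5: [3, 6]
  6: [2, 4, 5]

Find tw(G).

A width-1 tree decomposition is:
Bags: B1 = {5, 6}  B2 = {2, 6}  B3 = {4, 6}  B4 = {3, 5}  B5 = {1, 2}
Tree: B1–B2, B2–B3, B1–B4, B2–B5
Each bag holds 2 vertices, so the decomposition has width 1, which upper-bounds the treewidth. Any graph with an edge has treewidth ≥ 1, and G has the edge 5–6. Combining the bounds, tw(G) = 1.

1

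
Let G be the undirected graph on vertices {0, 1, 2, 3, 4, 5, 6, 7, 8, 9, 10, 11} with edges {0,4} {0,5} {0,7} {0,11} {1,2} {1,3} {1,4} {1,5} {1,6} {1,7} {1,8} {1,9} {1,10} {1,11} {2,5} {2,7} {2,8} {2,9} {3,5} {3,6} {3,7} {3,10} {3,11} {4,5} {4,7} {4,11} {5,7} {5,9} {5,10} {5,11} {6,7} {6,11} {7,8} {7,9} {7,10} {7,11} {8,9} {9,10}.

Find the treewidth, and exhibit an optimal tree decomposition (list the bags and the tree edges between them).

Treewidth 4.
One such decomposition:
Bags: B1 = {1, 5, 7, 9, 10}  B2 = {1, 3, 5, 7, 10}  B3 = {1, 2, 5, 7, 9}  B4 = {1, 3, 5, 7, 11}  B5 = {1, 4, 5, 7, 11}  B6 = {1, 3, 6, 7, 11}  B7 = {0, 4, 5, 7, 11}  B8 = {1, 2, 7, 8, 9}
Tree: B1–B2, B1–B3, B2–B4, B4–B5, B4–B6, B5–B7, B3–B8

The largest bag has 5 vertices, giving width 4; this decomposition certifies tw(G) ≤ 4. For the lower bound, the 5 vertices {0, 4, 5, 7, 11} are pairwise adjacent, and any tree decomposition puts a clique entirely inside one bag — forcing width ≥ 4. Hence tw(G) = 4 exactly.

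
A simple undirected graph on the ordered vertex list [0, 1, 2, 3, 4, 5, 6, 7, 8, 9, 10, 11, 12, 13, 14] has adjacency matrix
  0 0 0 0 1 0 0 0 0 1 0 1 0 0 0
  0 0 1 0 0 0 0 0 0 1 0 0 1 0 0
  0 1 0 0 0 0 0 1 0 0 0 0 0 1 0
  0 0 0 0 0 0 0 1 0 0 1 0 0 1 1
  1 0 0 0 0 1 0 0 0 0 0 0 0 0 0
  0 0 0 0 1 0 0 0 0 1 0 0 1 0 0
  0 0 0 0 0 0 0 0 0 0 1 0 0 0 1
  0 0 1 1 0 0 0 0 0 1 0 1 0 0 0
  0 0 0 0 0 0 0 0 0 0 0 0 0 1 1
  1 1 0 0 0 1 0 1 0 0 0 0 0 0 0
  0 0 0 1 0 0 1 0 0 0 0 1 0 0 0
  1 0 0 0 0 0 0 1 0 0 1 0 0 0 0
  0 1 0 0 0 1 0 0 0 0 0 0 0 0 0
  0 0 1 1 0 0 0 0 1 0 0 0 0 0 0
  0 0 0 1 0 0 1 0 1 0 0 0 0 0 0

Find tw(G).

3

A width-3 tree decomposition is:
Bags: B1 = {6, 8, 10, 14}  B2 = {3, 8, 10, 14}  B3 = {3, 8, 10, 13}  B4 = {3, 10, 11, 13}  B5 = {3, 7, 11, 13}  B6 = {2, 7, 11, 13}  B7 = {0, 2, 7, 11}  B8 = {0, 2, 7, 9}  B9 = {0, 1, 2, 9}  B10 = {0, 1, 4, 9}  B11 = {1, 4, 5, 9}  B12 = {1, 4, 5, 12}
Tree: B1–B2, B2–B3, B3–B4, B4–B5, B5–B6, B6–B7, B7–B8, B8–B9, B9–B10, B10–B11, B11–B12
Each bag holds 4 vertices, so the decomposition has width 3, which upper-bounds the treewidth. For the lower bound: the 4 vertex sets {6,8,14}, {10}, {3}, {2,7,11,13} are disjoint, each induces a connected subgraph, and every pair is joined by at least one edge of G. Contracting each set to a single vertex therefore yields K_{4} as a minor, and since treewidth is minor-monotone, tw(G) ≥ tw(K_{4}) = 3. Therefore the treewidth is 3.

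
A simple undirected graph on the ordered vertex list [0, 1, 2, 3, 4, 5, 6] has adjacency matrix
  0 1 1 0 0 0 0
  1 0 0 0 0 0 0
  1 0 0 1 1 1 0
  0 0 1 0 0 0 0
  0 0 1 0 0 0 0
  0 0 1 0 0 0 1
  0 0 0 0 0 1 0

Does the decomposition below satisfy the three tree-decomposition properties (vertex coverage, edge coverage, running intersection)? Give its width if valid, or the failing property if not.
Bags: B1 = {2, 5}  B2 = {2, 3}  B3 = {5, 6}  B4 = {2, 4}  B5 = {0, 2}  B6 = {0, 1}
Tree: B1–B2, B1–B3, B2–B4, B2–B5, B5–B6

Yes; width 1.

Every vertex of G appears in some bag (union = {0, 1, 2, 3, 4, 5, 6}); every edge is covered by a bag; and for each vertex v the set of bags containing v is connected in the bag tree. The decomposition is therefore valid. The largest bag has 2 vertices, so the width is 1.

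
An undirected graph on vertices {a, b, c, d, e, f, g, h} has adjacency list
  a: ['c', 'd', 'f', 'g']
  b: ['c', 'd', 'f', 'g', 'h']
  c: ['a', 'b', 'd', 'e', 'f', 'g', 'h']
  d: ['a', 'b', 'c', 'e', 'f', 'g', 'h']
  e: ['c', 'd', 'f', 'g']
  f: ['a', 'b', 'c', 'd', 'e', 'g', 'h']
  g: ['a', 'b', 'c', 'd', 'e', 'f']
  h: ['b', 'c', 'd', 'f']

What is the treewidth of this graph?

A width-4 tree decomposition is:
Bags: B1 = {c, d, e, f, g}  B2 = {b, c, d, f, g}  B3 = {b, c, d, f, h}  B4 = {a, c, d, f, g}
Tree: B1–B2, B2–B3, B2–B4
Each bag holds 5 vertices, so the decomposition has width 4, which upper-bounds the treewidth. For the lower bound, the 5 vertices {c, d, e, f, g} are pairwise adjacent, and any tree decomposition puts a clique entirely inside one bag — forcing width ≥ 4. Combining the bounds, tw(G) = 4.

4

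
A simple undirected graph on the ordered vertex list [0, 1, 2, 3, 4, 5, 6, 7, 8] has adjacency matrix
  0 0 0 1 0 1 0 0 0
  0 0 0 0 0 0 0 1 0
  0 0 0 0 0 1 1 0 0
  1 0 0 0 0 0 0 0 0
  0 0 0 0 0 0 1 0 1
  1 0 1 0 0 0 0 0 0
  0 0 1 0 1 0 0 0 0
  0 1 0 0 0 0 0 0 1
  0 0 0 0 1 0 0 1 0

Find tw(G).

A width-1 tree decomposition is:
Bags: B1 = {1, 7}  B2 = {7, 8}  B3 = {4, 8}  B4 = {4, 6}  B5 = {2, 6}  B6 = {2, 5}  B7 = {0, 5}  B8 = {0, 3}
Tree: B1–B2, B2–B3, B3–B4, B4–B5, B5–B6, B6–B7, B7–B8
The largest bag has 2 vertices, giving width 1; this decomposition certifies tw(G) ≤ 1. G has an edge, so its treewidth is at least 1. The upper and lower bounds meet at 1, so that is the treewidth.

1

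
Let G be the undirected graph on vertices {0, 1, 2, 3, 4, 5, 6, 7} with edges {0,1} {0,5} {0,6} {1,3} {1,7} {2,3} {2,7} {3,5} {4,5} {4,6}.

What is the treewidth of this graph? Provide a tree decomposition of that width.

The largest bag has 3 vertices, giving width 2; this decomposition certifies tw(G) ≤ 2. The edges 4–6–0–5–4 form a cycle, so G is not a tree and its treewidth is at least 2. Hence tw(G) = 2 exactly.

Treewidth 2.
One such decomposition:
Bags: B1 = {4, 5, 6}  B2 = {0, 5, 6}  B3 = {0, 3, 5}  B4 = {0, 1, 3}  B5 = {1, 2, 3}  B6 = {1, 2, 7}
Tree: B1–B2, B2–B3, B3–B4, B4–B5, B5–B6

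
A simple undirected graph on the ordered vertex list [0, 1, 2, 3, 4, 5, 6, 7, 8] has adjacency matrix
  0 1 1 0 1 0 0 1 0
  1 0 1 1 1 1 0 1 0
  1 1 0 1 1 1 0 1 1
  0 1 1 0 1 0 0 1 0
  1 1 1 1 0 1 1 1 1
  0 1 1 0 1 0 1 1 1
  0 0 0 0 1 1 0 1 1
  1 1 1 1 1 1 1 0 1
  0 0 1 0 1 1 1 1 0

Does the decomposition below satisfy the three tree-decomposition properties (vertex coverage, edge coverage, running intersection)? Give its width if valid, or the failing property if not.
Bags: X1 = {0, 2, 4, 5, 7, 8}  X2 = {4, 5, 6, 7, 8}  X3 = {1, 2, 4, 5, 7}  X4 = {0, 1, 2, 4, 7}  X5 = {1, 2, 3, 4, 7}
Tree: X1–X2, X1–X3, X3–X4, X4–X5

No — bags containing vertex 0 are not connected in the tree.

A tree decomposition must satisfy three properties: every vertex lies in some bag; for every edge, both endpoints lie together in some bag; and for every vertex, the bags containing it form a connected subtree. Here bags containing vertex 0 are not connected in the tree, so the decomposition is invalid.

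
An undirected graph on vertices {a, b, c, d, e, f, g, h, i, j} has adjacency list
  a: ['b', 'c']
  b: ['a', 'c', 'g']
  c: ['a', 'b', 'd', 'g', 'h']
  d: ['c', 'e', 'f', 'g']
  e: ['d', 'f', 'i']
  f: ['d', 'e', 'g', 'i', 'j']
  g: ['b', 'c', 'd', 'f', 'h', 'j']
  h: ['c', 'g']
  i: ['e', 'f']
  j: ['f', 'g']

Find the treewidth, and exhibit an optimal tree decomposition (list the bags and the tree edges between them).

Each bag holds 3 vertices, so the decomposition has width 2, which upper-bounds the treewidth. Conversely, {f, g, j} is a clique of size 3, and the vertices of any clique must share a bag in every tree decomposition; so some bag has ≥ 3 vertices and tw(G) ≥ 2. Hence tw(G) = 2 exactly.

Treewidth 2.
One such decomposition:
Bags: B1 = {c, d, g}  B2 = {d, f, g}  B3 = {c, g, h}  B4 = {f, g, j}  B5 = {d, e, f}  B6 = {b, c, g}  B7 = {e, f, i}  B8 = {a, b, c}
Tree: B1–B2, B1–B3, B2–B4, B2–B5, B1–B6, B5–B7, B6–B8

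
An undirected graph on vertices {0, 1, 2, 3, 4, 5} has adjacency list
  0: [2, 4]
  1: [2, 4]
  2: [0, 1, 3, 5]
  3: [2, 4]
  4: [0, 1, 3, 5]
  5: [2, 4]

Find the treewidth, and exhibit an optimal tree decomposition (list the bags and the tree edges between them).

Treewidth 2.
One such decomposition:
Bags: B1 = {1, 2, 4}  B2 = {0, 2, 4}  B3 = {2, 4, 5}  B4 = {2, 3, 4}
Tree: B1–B2, B2–B3, B3–B4

Every bag has size at most 3, so the width is 3 − 1 = 2 and tw(G) ≤ 2. The edges 4–1–2–0–4 form a cycle, so G is not a tree and its treewidth is at least 2. Hence tw(G) = 2 exactly.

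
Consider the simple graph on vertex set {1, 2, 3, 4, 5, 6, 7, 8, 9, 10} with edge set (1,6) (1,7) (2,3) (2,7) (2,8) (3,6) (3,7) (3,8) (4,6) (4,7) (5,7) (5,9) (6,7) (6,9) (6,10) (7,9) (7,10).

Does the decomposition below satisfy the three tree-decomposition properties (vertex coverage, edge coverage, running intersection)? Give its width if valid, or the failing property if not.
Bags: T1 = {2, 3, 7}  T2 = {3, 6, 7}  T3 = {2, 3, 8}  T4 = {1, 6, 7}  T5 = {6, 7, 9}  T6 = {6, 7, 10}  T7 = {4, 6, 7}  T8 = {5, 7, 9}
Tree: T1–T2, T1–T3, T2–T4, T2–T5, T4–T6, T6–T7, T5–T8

Vertex coverage: the bags together contain {1, 2, 3, 4, 5, 6, 7, 8, 9, 10}, the full vertex set. Edge coverage: each edge of G has both endpoints in at least one bag. Running intersection: for every vertex, the bags containing it form a connected subtree. All three properties hold, so this is a valid tree decomposition of width max|bag| − 1 = 2, and hence tw(G) ≤ 2.

Yes; width 2.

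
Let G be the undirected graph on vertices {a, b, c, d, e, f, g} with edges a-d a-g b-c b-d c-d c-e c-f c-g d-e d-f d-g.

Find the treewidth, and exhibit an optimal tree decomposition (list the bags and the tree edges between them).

Every bag has size at most 3, so the width is 3 − 1 = 2 and tw(G) ≤ 2. On the other hand G contains the 3-clique {c, d, g}. A clique must lie in a single bag of any decomposition, so no decomposition can have width below 2. The upper and lower bounds meet at 2, so that is the treewidth.

Treewidth 2.
One optimal decomposition is:
Bags: B1 = {c, d, e}  B2 = {c, d, f}  B3 = {b, c, d}  B4 = {c, d, g}  B5 = {a, d, g}
Tree: B1–B2, B2–B3, B1–B4, B4–B5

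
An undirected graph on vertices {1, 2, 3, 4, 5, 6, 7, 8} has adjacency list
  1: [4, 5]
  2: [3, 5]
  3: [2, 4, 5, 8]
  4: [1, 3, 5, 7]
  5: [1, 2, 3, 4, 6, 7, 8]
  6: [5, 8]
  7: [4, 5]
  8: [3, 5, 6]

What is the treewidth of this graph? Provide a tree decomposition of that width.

The largest bag has 3 vertices, giving width 2; this decomposition certifies tw(G) ≤ 2. Conversely, {1, 4, 5} is a clique of size 3, and the vertices of any clique must share a bag in every tree decomposition; so some bag has ≥ 3 vertices and tw(G) ≥ 2. The upper and lower bounds meet at 2, so that is the treewidth.

Treewidth 2.
Bags: B1 = {3, 4, 5}  B2 = {2, 3, 5}  B3 = {1, 4, 5}  B4 = {3, 5, 8}  B5 = {4, 5, 7}  B6 = {5, 6, 8}
Tree: B1–B2, B1–B3, B1–B4, B1–B5, B4–B6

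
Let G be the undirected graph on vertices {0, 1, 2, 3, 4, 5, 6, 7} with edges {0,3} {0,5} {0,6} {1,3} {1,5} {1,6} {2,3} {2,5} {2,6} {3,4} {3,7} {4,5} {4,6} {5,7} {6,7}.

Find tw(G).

3

A width-3 tree decomposition is:
Bags: B1 = {3, 5, 6, 7}  B2 = {0, 3, 5, 6}  B3 = {2, 3, 5, 6}  B4 = {1, 3, 5, 6}  B5 = {3, 4, 5, 6}
Tree: B1–B2, B2–B3, B3–B4, B4–B5
The largest bag has 4 vertices, giving width 3; this decomposition certifies tw(G) ≤ 3. For the lower bound: the 4 vertex sets {3,7}, {0,5}, {6}, {2} are disjoint, each induces a connected subgraph, and every pair is joined by at least one edge of G. Contracting each set to a single vertex therefore yields K_{4} as a minor, and since treewidth is minor-monotone, tw(G) ≥ tw(K_{4}) = 3. The upper and lower bounds meet at 3, so that is the treewidth.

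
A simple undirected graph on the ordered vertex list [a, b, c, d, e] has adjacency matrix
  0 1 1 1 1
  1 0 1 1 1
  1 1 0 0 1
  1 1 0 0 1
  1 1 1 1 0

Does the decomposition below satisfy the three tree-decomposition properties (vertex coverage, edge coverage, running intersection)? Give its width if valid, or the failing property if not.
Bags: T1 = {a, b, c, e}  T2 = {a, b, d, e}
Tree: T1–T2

Yes; width 3.

Every vertex of G appears in some bag (union = {a, b, c, d, e}); every edge is covered by a bag; and for each vertex v the set of bags containing v is connected in the bag tree. The decomposition is therefore valid. The largest bag has 4 vertices, so the width is 3.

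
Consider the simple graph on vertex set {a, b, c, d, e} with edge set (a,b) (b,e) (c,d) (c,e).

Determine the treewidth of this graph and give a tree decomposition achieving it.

Treewidth 1.
Bags: B1 = {a, b}  B2 = {b, e}  B3 = {c, e}  B4 = {c, d}
Tree: B1–B2, B2–B3, B3–B4

Every bag has size at most 2, so the width is 2 − 1 = 1 and tw(G) ≤ 1. Since G has at least one edge (e.g. a–b), it is not an edgeless graph, so tw(G) ≥ 1. Therefore the treewidth is 1.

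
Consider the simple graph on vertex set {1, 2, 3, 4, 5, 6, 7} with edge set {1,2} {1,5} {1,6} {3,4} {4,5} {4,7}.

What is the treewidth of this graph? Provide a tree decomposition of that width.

The largest bag has 2 vertices, giving width 1; this decomposition certifies tw(G) ≤ 1. Since G has at least one edge (e.g. 1–5), it is not an edgeless graph, so tw(G) ≥ 1. The upper and lower bounds meet at 1, so that is the treewidth.

Treewidth 1.
One such decomposition:
Bags: B1 = {1, 5}  B2 = {4, 5}  B3 = {4, 7}  B4 = {3, 4}  B5 = {1, 6}  B6 = {1, 2}
Tree: B1–B2, B2–B3, B2–B4, B1–B5, B1–B6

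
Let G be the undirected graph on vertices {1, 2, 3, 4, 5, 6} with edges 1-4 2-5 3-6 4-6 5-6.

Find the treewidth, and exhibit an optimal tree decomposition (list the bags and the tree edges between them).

Treewidth 1.
One optimal decomposition is:
Bags: B1 = {5, 6}  B2 = {4, 6}  B3 = {2, 5}  B4 = {1, 4}  B5 = {3, 6}
Tree: B1–B2, B1–B3, B2–B4, B1–B5

Every bag has size at most 2, so the width is 2 − 1 = 1 and tw(G) ≤ 1. Since G has at least one edge (e.g. 5–6), it is not an edgeless graph, so tw(G) ≥ 1. Hence tw(G) = 1 exactly.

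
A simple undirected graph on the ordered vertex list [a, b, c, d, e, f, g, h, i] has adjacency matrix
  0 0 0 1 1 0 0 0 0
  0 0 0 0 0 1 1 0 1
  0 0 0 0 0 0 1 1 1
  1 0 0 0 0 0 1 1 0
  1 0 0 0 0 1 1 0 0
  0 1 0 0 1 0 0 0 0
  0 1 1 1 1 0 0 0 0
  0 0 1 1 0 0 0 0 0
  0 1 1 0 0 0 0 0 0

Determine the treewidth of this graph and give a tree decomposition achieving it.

Every bag has size at most 4, so the width is 4 − 1 = 3 and tw(G) ≤ 3. For the lower bound: the 4 vertex sets {c,h,i}, {d}, {g}, {a,b,e,f} are disjoint, each induces a connected subgraph, and every pair is joined by at least one edge of G. Contracting each set to a single vertex therefore yields K_{4} as a minor, and since treewidth is minor-monotone, tw(G) ≥ tw(K_{4}) = 3. Hence tw(G) = 3 exactly.

Treewidth 3.
One such decomposition:
Bags: B1 = {c, d, h, i}  B2 = {c, d, g, i}  B3 = {b, d, g, i}  B4 = {a, b, d, g}  B5 = {a, b, e, g}  B6 = {a, b, e, f}
Tree: B1–B2, B2–B3, B3–B4, B4–B5, B5–B6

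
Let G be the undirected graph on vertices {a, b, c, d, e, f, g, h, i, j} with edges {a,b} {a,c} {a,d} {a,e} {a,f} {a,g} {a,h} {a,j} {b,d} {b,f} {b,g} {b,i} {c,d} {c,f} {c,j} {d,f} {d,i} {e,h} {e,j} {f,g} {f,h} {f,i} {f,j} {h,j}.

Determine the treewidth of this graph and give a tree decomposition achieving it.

Treewidth 3.
One optimal decomposition is:
Bags: B1 = {a, b, d, f}  B2 = {a, c, d, f}  B3 = {a, b, f, g}  B4 = {a, c, f, j}  B5 = {b, d, f, i}  B6 = {a, f, h, j}  B7 = {a, e, h, j}
Tree: B1–B2, B1–B3, B2–B4, B1–B5, B4–B6, B6–B7

Every bag has size at most 4, so the width is 4 − 1 = 3 and tw(G) ≤ 3. On the other hand G contains the 4-clique {a, e, h, j}. A clique must lie in a single bag of any decomposition, so no decomposition can have width below 3. The upper and lower bounds meet at 3, so that is the treewidth.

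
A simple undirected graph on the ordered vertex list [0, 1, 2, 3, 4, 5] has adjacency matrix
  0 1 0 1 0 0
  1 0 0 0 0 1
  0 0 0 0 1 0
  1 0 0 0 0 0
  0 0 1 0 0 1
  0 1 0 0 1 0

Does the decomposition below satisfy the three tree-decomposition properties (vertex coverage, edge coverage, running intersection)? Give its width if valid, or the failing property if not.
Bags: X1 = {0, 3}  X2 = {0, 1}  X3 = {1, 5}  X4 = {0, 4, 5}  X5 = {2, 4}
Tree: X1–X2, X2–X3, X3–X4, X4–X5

A tree decomposition must satisfy three properties: every vertex lies in some bag; for every edge, both endpoints lie together in some bag; and for every vertex, the bags containing it form a connected subtree. Here bags containing vertex 0 are not connected in the tree, so the decomposition is invalid.

No — bags containing vertex 0 are not connected in the tree.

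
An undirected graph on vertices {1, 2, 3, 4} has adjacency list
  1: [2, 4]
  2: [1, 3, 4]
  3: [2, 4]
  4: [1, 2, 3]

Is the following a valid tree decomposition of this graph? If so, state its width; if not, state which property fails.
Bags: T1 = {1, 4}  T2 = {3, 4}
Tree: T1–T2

No — vertex 2 appears in no bag.

A tree decomposition must satisfy three properties: every vertex lies in some bag; for every edge, both endpoints lie together in some bag; and for every vertex, the bags containing it form a connected subtree. Here vertex 2 appears in no bag, so the decomposition is invalid.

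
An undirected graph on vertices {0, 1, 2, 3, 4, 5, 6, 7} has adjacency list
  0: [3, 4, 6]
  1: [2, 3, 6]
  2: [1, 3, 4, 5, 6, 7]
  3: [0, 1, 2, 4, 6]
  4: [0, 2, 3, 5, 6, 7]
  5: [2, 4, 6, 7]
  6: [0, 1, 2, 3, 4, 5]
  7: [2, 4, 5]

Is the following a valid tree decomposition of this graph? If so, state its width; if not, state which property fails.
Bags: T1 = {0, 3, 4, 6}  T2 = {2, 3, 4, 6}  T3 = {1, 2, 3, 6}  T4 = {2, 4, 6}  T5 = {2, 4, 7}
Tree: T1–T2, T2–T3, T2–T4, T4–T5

A tree decomposition must satisfy three properties: every vertex lies in some bag; for every edge, both endpoints lie together in some bag; and for every vertex, the bags containing it form a connected subtree. Here vertex 5 appears in no bag, so the decomposition is invalid.

No — vertex 5 appears in no bag.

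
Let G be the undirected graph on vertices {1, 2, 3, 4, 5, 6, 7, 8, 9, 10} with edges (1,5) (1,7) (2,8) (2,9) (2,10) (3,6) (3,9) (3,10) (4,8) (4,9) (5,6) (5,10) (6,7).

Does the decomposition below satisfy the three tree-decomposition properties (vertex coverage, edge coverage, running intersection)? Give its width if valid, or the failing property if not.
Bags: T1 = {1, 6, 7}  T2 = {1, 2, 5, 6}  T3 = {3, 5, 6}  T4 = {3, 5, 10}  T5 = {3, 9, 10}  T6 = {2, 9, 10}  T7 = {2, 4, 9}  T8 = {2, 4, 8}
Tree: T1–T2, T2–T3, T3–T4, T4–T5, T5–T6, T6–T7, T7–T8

A tree decomposition must satisfy three properties: every vertex lies in some bag; for every edge, both endpoints lie together in some bag; and for every vertex, the bags containing it form a connected subtree. Here bags containing vertex 2 are not connected in the tree, so the decomposition is invalid.

No — bags containing vertex 2 are not connected in the tree.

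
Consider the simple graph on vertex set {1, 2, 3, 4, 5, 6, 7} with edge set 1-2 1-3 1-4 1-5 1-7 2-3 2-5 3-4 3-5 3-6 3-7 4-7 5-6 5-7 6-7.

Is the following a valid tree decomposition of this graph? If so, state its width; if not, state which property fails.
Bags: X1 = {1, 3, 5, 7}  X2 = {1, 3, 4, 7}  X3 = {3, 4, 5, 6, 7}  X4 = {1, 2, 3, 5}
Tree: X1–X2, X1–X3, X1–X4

No — bags containing vertex 4 are not connected in the tree.

A tree decomposition must satisfy three properties: every vertex lies in some bag; for every edge, both endpoints lie together in some bag; and for every vertex, the bags containing it form a connected subtree. Here bags containing vertex 4 are not connected in the tree, so the decomposition is invalid.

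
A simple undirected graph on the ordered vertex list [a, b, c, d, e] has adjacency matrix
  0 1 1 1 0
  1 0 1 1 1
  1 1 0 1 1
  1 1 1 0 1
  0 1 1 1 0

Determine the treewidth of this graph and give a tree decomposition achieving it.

The largest bag has 4 vertices, giving width 3; this decomposition certifies tw(G) ≤ 3. For the lower bound, the 4 vertices {b, c, d, e} are pairwise adjacent, and any tree decomposition puts a clique entirely inside one bag — forcing width ≥ 3. Hence tw(G) = 3 exactly.

Treewidth 3.
One such decomposition:
Bags: B1 = {b, c, d, e}  B2 = {a, b, c, d}
Tree: B1–B2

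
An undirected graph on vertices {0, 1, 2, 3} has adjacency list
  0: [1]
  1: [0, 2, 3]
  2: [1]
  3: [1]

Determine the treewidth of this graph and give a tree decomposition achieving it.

Treewidth 1.
One optimal decomposition is:
Bags: B1 = {1, 3}  B2 = {1, 2}  B3 = {0, 1}
Tree: B1–B2, B2–B3

Every bag has size at most 2, so the width is 2 − 1 = 1 and tw(G) ≤ 1. G has an edge, so its treewidth is at least 1. The upper and lower bounds meet at 1, so that is the treewidth.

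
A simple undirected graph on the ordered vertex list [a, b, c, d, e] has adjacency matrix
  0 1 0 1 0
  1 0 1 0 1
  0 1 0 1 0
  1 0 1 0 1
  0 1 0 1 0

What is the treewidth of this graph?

A width-2 tree decomposition is:
Bags: B1 = {a, b, d}  B2 = {b, c, d}  B3 = {b, d, e}
Tree: B1–B2, B2–B3
The largest bag has 3 vertices, giving width 2; this decomposition certifies tw(G) ≤ 2. Since d–a–b–c–d is a cycle in G, G is not acyclic. Forests are exactly the graphs of treewidth ≤ 1, so tw(G) ≥ 2. Therefore the treewidth is 2.

2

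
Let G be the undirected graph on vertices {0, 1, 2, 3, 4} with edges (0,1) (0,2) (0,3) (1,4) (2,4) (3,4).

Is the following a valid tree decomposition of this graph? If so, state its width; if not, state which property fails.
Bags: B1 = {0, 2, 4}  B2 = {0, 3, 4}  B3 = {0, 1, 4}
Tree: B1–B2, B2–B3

Checking the three conditions: (i) the bags cover all of {0, 1, 2, 3, 4}; (ii) for each edge, some bag contains both endpoints; (iii) the bags containing any fixed vertex form a subtree. All hold, so the decomposition is valid with width 3 − 1 = 2.

Yes; width 2.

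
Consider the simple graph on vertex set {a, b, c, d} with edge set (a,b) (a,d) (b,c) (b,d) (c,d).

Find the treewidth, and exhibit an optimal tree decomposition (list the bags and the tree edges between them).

Treewidth 2.
One such decomposition:
Bags: B1 = {a, b, d}  B2 = {b, c, d}
Tree: B1–B2

The largest bag has 3 vertices, giving width 2; this decomposition certifies tw(G) ≤ 2. For the lower bound, the 3 vertices {b, c, d} are pairwise adjacent, and any tree decomposition puts a clique entirely inside one bag — forcing width ≥ 2. Combining the bounds, tw(G) = 2.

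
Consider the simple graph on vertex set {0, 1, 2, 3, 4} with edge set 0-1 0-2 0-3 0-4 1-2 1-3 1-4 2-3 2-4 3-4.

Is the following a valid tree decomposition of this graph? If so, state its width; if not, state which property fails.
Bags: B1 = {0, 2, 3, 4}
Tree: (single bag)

A tree decomposition must satisfy three properties: every vertex lies in some bag; for every edge, both endpoints lie together in some bag; and for every vertex, the bags containing it form a connected subtree. Here vertex 1 appears in no bag, so the decomposition is invalid.

No — vertex 1 appears in no bag.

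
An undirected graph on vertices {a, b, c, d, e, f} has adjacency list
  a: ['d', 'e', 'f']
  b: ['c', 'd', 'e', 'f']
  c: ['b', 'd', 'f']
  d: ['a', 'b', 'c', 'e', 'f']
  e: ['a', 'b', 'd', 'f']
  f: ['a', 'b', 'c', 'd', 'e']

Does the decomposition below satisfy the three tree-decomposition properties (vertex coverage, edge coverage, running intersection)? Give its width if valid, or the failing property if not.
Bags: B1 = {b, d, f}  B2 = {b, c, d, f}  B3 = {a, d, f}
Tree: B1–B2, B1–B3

No — vertex e appears in no bag.

A tree decomposition must satisfy three properties: every vertex lies in some bag; for every edge, both endpoints lie together in some bag; and for every vertex, the bags containing it form a connected subtree. Here vertex e appears in no bag, so the decomposition is invalid.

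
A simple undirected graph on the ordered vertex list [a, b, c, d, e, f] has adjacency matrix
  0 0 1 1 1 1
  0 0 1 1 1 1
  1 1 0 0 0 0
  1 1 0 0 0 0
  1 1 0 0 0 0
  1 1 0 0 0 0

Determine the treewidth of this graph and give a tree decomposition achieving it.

Every bag has size at most 3, so the width is 3 − 1 = 2 and tw(G) ≤ 2. For the lower bound, G contains the cycle b–d–a–c–b, so G is not a forest; only forests have treewidth ≤ 1, hence tw(G) ≥ 2. Therefore the treewidth is 2.

Treewidth 2.
One optimal decomposition is:
Bags: B1 = {a, b, d}  B2 = {a, b, c}  B3 = {a, b, f}  B4 = {a, b, e}
Tree: B1–B2, B2–B3, B3–B4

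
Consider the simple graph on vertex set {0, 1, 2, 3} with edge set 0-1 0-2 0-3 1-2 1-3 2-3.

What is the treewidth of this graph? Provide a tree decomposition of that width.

With just one bag of size 4, the width is 4 − 1 = 3, so tw(G) ≤ 3. On the other hand G contains the 4-clique {0, 1, 2, 3}. A clique must lie in a single bag of any decomposition, so no decomposition can have width below 3. Hence tw(G) = 3 exactly.

Treewidth 3.
One optimal decomposition is:
Bags: B1 = {0, 1, 2, 3}
Tree: (single bag)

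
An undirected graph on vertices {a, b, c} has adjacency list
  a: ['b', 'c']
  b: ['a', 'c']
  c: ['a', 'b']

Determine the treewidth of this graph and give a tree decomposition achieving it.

Treewidth 2.
One optimal decomposition is:
Bags: B1 = {a, b, c}
Tree: (single bag)

With just one bag of size 3, the width is 3 − 1 = 2, so tw(G) ≤ 2. For the lower bound, the 3 vertices {a, b, c} are pairwise adjacent, and any tree decomposition puts a clique entirely inside one bag — forcing width ≥ 2. The upper and lower bounds meet at 2, so that is the treewidth.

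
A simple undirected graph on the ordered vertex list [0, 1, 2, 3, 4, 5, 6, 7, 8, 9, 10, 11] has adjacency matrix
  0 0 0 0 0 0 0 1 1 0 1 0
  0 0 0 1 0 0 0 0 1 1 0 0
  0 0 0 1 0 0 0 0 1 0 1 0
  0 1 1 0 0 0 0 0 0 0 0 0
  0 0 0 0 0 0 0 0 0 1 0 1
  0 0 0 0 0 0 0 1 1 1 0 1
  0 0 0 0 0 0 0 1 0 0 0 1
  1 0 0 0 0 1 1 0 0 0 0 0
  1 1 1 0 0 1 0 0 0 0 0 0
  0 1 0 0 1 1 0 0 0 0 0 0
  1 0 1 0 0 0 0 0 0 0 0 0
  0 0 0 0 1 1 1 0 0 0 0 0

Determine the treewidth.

3

A width-3 tree decomposition is:
Bags: B1 = {0, 2, 3, 10}  B2 = {0, 2, 3, 8}  B3 = {0, 1, 3, 8}  B4 = {0, 1, 7, 8}  B5 = {1, 5, 7, 8}  B6 = {1, 5, 7, 9}  B7 = {5, 6, 7, 9}  B8 = {5, 6, 9, 11}  B9 = {4, 6, 9, 11}
Tree: B1–B2, B2–B3, B3–B4, B4–B5, B5–B6, B6–B7, B7–B8, B8–B9
The largest bag has 4 vertices, giving width 3; this decomposition certifies tw(G) ≤ 3. For the lower bound: the 4 vertex sets {2,3,10}, {0}, {8}, {1,5,7,9} are disjoint, each induces a connected subgraph, and every pair is joined by at least one edge of G. Contracting each set to a single vertex therefore yields K_{4} as a minor, and since treewidth is minor-monotone, tw(G) ≥ tw(K_{4}) = 3. Therefore the treewidth is 3.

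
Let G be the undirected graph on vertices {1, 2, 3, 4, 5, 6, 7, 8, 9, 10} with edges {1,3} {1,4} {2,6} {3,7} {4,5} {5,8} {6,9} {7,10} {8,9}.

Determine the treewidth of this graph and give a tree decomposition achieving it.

Treewidth 1.
One such decomposition:
Bags: B1 = {2, 6}  B2 = {6, 9}  B3 = {8, 9}  B4 = {5, 8}  B5 = {4, 5}  B6 = {1, 4}  B7 = {1, 3}  B8 = {3, 7}  B9 = {7, 10}
Tree: B1–B2, B2–B3, B3–B4, B4–B5, B5–B6, B6–B7, B7–B8, B8–B9

The largest bag has 2 vertices, giving width 1; this decomposition certifies tw(G) ≤ 1. Since G has at least one edge (e.g. 2–6), it is not an edgeless graph, so tw(G) ≥ 1. Hence tw(G) = 1 exactly.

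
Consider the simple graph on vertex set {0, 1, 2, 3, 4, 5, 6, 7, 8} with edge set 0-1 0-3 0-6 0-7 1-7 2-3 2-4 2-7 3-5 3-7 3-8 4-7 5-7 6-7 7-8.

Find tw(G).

A width-2 tree decomposition is:
Bags: B1 = {2, 3, 7}  B2 = {0, 3, 7}  B3 = {3, 7, 8}  B4 = {2, 4, 7}  B5 = {0, 6, 7}  B6 = {3, 5, 7}  B7 = {0, 1, 7}
Tree: B1–B2, B2–B3, B1–B4, B2–B5, B1–B6, B5–B7
Every bag has size at most 3, so the width is 3 − 1 = 2 and tw(G) ≤ 2. On the other hand G contains the 3-clique {0, 1, 7}. A clique must lie in a single bag of any decomposition, so no decomposition can have width below 2. The upper and lower bounds meet at 2, so that is the treewidth.

2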